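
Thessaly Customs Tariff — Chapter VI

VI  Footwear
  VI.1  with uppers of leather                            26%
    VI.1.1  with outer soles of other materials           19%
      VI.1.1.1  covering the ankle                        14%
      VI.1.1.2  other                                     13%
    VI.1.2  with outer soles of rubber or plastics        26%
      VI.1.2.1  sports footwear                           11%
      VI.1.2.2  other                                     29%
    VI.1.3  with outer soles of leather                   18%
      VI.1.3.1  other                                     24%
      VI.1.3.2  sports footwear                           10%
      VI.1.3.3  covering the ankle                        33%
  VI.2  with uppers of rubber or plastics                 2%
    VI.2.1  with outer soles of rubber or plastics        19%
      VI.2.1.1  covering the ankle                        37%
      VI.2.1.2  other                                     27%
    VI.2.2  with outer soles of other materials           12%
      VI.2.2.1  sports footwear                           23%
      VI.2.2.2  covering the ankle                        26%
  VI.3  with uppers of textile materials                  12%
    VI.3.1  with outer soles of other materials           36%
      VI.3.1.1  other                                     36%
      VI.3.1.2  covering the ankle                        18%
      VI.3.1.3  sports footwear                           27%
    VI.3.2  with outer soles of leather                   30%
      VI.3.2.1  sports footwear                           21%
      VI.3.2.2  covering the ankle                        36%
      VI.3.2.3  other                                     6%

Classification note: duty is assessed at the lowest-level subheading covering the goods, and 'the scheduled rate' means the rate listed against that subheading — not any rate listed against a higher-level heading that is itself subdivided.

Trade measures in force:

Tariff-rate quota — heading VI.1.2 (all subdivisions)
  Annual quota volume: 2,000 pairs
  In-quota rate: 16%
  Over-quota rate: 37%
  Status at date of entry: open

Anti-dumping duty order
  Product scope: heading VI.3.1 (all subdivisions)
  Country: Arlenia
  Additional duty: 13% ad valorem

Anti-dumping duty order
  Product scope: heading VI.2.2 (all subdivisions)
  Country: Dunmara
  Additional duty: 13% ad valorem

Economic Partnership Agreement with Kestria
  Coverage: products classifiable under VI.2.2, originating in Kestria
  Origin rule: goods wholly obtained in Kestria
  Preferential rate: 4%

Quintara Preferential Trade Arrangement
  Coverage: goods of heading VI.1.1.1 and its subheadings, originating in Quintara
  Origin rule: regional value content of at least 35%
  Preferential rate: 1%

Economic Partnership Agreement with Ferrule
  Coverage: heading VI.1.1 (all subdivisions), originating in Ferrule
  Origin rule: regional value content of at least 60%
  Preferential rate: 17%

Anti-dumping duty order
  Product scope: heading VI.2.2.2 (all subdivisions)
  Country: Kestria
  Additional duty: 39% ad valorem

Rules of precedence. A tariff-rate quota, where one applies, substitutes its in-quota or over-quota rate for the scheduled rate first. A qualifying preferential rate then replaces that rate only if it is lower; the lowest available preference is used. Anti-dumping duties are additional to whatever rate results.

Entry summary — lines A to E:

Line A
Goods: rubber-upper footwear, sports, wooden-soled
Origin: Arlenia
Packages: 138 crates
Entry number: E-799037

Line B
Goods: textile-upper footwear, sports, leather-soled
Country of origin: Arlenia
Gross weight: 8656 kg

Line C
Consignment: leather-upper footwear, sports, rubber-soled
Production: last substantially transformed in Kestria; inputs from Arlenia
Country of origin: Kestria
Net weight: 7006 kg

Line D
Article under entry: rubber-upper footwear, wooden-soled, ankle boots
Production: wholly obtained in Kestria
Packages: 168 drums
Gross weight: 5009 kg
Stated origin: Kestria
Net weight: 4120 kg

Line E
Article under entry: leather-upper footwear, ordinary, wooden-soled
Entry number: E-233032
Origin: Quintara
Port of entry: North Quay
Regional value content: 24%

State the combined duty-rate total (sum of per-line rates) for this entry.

116%

Line A: rubber-upper → VI.2; wooden-soled → VI.2.2; sports → VI.2.2.1. Scheduled 23%. No special measure applies. → 23%.
Line B: textile-upper → VI.3; leather-soled → VI.3.2; sports → VI.3.2.1. Scheduled 21%. No special measure applies. → 21%.
Line C: leather-upper → VI.1; rubber-soled → VI.1.2; sports → VI.1.2.1. Scheduled 11%. quota on VI.1.2 open → in-quota 16%; Kestria agreement on VI.2.2: VI.1.2.1 not covered. → 16%.
Line D: rubber-upper → VI.2; wooden-soled → VI.2.2; ankle boots → VI.2.2.2. Scheduled 26%. Kestria agreement on VI.2.2: wholly obtained → 4% available; preferential 4%; anti-dumping (Kestria, VI.2.2.2): +39%; total 4% + 39% = 43%. → 43%.
Line E: leather-upper → VI.1; wooden-soled → VI.1.1; ordinary → VI.1.1.2. Scheduled 13%. Quintara agreement on VI.1.1.1: VI.1.1.2 not covered. → 13%.
Sum: 23% + 21% + 16% + 43% + 13% = 116%.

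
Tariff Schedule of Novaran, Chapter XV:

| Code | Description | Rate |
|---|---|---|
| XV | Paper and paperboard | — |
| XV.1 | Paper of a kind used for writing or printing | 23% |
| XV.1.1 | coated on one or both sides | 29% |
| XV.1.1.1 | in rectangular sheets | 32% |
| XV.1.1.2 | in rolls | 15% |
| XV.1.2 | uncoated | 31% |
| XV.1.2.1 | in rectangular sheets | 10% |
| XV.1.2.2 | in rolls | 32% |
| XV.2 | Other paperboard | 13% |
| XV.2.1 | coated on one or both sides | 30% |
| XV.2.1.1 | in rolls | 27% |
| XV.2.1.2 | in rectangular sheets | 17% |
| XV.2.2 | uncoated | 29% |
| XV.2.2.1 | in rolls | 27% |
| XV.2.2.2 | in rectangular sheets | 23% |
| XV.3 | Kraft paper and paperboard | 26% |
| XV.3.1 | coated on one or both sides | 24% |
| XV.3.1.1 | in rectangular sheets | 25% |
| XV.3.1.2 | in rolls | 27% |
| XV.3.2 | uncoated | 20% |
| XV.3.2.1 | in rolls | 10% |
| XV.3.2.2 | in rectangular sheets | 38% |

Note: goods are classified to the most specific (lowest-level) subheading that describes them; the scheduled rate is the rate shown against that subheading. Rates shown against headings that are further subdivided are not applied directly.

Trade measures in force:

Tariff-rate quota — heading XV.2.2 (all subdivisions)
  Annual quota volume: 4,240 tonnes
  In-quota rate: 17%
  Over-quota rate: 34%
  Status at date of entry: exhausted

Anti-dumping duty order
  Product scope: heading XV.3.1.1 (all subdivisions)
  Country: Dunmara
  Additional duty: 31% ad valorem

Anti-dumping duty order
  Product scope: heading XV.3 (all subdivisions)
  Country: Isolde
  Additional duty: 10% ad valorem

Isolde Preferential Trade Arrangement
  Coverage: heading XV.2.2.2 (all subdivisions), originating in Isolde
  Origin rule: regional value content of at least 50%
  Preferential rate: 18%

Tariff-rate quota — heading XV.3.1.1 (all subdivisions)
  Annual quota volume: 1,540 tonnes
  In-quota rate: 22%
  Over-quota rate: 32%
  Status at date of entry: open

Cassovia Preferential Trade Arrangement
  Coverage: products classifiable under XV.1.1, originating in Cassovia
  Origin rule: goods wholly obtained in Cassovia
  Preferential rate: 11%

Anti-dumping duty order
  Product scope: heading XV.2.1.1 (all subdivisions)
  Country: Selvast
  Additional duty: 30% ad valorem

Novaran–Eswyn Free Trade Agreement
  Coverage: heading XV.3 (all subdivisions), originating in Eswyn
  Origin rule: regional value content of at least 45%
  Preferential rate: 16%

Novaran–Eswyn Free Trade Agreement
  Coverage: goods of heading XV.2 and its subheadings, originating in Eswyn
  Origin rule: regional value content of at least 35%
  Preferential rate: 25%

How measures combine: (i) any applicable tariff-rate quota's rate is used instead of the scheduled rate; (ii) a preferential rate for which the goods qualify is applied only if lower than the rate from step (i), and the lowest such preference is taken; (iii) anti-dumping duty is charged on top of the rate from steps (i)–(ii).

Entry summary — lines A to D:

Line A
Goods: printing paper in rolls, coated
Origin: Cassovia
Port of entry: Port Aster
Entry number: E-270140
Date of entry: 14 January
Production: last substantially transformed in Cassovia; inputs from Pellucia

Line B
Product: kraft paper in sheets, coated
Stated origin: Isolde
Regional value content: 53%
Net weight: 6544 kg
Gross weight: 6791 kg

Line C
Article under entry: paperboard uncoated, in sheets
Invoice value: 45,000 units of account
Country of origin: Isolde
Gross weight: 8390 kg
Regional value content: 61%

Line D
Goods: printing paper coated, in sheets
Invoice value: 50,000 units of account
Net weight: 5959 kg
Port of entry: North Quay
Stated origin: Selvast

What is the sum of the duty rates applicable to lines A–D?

97%

Line A: printing paper → XV.1; coated → XV.1.1; in rolls → XV.1.1.2. Scheduled 15%. Cassovia agreement on XV.1.1: not wholly obtained. → 15%.
Line B: kraft paper → XV.3; coated → XV.3.1; in sheets → XV.3.1.1. Scheduled 25%. quota on XV.3.1.1 open → in-quota 22%; Isolde agreement on XV.2.2.2: XV.3.1.1 not covered; anti-dumping (Isolde, XV.3): +10%; total 22% + 10% = 32%. → 32%.
Line C: paperboard → XV.2; uncoated → XV.2.2; in sheets → XV.2.2.2. Scheduled 23%. quota on XV.2.2 exhausted → over-quota 34%; Isolde agreement on XV.2.2.2: RVC ≥ 50% → 18% available; preferential 18%. → 18%.
Line D: printing paper → XV.1; coated → XV.1.1; in sheets → XV.1.1.1. Scheduled 32%. No special measure applies. → 32%.
Sum: 15% + 32% + 18% + 32% = 97%.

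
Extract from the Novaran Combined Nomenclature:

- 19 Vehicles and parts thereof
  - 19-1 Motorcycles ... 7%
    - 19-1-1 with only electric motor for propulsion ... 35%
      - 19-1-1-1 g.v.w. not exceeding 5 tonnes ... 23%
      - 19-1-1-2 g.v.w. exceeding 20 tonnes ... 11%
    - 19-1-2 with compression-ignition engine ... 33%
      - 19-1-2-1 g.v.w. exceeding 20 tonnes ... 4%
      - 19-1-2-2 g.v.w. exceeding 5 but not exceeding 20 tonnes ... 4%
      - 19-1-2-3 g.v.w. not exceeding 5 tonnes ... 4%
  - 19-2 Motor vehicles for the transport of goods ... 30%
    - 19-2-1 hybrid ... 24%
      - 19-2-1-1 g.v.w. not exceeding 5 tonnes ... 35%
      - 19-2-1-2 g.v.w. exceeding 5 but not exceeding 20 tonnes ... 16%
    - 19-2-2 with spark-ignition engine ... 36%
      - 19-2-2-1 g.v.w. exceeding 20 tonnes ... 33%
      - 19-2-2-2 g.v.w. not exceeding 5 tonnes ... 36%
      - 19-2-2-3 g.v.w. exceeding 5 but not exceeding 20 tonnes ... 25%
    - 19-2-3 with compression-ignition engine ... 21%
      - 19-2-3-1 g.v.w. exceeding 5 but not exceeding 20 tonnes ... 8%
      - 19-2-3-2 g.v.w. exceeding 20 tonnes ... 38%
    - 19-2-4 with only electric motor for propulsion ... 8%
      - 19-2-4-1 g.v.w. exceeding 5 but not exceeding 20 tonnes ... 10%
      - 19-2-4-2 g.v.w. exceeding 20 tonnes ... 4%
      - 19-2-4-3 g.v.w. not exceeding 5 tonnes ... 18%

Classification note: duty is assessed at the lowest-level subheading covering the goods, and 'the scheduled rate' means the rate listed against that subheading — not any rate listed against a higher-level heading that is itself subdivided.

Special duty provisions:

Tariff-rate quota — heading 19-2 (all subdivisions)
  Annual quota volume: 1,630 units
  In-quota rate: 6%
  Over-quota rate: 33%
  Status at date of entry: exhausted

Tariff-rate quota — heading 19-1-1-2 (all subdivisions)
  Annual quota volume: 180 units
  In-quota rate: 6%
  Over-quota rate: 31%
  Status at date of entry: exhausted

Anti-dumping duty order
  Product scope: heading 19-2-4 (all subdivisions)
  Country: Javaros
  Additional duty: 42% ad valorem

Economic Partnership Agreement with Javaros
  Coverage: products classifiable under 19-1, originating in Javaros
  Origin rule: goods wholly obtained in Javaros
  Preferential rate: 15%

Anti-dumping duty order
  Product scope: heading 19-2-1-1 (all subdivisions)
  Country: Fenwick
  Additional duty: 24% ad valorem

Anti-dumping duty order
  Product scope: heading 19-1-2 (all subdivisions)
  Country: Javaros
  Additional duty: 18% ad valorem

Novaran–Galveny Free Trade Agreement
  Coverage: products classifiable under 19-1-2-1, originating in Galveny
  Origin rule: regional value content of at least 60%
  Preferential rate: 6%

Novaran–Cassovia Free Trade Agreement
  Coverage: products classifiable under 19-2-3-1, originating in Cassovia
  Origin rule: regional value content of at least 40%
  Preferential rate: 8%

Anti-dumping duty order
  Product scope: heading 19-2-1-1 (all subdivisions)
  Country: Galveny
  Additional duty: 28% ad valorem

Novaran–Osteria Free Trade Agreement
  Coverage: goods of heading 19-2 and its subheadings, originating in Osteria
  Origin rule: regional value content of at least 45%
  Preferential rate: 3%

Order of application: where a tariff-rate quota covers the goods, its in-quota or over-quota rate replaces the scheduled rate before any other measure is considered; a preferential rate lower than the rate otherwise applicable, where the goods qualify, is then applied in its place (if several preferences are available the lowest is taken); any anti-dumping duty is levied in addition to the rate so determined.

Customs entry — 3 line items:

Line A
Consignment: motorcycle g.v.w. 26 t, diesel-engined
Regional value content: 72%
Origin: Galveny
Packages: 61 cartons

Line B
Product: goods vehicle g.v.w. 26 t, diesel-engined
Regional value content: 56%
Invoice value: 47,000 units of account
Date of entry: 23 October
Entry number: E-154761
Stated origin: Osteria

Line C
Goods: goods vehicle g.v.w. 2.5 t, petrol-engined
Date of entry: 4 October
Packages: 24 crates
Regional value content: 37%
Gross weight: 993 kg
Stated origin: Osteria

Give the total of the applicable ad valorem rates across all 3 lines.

40%

Line A: motorcycle → 19-1; diesel-engined → 19-1-2; g.v.w. 26 t → 19-1-2-1. Scheduled 4%. Galveny agreement on 19-1-2-1: RVC ≥ 60% → 6% available; preference 6% not lower than 4% → no reduction. → 4%.
Line B: goods vehicle → 19-2; diesel-engined → 19-2-3; g.v.w. 26 t → 19-2-3-2. Scheduled 38%. quota on 19-2 exhausted → over-quota 33%; Osteria agreement on 19-2: RVC ≥ 45% → 3% available; preferential 3%. → 3%.
Line C: goods vehicle → 19-2; petrol-engined → 19-2-2; g.v.w. 2.5 t → 19-2-2-2. Scheduled 36%. quota on 19-2 exhausted → over-quota 33%; Osteria agreement on 19-2: RVC < 45%. → 33%.
Sum: 4% + 3% + 33% = 40%.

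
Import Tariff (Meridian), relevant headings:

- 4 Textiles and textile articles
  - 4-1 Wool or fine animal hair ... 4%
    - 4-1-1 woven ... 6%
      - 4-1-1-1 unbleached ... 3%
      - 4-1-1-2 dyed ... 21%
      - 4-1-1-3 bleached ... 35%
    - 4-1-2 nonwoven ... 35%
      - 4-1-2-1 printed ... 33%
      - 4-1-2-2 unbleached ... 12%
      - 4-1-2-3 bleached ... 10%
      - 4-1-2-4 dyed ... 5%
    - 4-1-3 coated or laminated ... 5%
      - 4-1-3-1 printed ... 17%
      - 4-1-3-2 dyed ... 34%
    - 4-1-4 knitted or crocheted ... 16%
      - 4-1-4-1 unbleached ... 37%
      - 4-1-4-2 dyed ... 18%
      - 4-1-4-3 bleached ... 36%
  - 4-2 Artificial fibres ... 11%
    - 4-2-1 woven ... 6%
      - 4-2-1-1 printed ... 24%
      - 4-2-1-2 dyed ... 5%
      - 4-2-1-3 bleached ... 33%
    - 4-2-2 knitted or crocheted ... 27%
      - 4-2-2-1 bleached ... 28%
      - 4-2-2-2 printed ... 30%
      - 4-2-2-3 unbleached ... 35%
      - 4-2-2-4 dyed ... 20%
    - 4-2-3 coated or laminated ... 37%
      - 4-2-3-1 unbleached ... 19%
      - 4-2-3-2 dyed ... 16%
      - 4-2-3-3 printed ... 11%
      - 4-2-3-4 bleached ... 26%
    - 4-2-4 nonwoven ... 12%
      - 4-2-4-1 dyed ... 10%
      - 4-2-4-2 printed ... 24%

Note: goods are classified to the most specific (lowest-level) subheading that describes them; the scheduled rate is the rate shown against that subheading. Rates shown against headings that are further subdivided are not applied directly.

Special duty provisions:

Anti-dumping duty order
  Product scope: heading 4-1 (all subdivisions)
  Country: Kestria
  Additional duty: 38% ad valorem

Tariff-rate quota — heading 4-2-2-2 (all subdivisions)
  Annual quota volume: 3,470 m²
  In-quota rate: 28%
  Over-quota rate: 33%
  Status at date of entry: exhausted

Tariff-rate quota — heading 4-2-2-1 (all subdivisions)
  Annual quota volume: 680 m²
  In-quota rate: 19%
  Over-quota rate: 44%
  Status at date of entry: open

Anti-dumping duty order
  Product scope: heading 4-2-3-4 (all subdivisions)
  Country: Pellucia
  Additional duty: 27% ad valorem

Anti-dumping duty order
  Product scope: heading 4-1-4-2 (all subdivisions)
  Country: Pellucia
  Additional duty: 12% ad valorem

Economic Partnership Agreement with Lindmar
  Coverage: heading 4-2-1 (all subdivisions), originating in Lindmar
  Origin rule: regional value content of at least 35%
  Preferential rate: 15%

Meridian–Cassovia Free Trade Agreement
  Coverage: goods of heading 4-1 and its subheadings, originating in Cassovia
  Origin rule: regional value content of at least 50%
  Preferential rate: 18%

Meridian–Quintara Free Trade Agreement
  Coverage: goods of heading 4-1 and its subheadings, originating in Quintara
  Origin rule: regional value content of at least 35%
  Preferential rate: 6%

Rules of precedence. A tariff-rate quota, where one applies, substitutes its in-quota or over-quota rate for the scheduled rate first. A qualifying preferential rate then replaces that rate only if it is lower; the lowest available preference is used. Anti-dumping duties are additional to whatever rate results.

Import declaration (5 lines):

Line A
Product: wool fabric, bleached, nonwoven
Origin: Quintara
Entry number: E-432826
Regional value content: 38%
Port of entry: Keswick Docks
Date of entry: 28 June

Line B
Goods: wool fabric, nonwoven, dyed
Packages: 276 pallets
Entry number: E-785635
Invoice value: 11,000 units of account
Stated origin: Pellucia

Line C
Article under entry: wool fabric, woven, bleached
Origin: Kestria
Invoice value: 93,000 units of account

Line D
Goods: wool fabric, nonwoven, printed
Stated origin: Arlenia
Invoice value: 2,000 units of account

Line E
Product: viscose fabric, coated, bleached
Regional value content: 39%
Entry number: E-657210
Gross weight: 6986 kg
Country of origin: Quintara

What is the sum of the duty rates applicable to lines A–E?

143%

Line A: wool → 4-1; nonwoven → 4-1-2; bleached → 4-1-2-3. Scheduled 10%. Quintara agreement on 4-1: RVC ≥ 35% → 6% available; preferential 6%. → 6%.
Line B: wool → 4-1; nonwoven → 4-1-2; dyed → 4-1-2-4. Scheduled 5%. No special measure applies. → 5%.
Line C: wool → 4-1; woven → 4-1-1; bleached → 4-1-1-3. Scheduled 35%. anti-dumping (Kestria, 4-1): +38%; total 35% + 38% = 73%. → 73%.
Line D: wool → 4-1; nonwoven → 4-1-2; printed → 4-1-2-1. Scheduled 33%. No special measure applies. → 33%.
Line E: viscose → 4-2; coated → 4-2-3; bleached → 4-2-3-4. Scheduled 26%. Quintara agreement on 4-1: 4-2-3-4 not covered. → 26%.
Sum: 6% + 5% + 73% + 33% + 26% = 143%.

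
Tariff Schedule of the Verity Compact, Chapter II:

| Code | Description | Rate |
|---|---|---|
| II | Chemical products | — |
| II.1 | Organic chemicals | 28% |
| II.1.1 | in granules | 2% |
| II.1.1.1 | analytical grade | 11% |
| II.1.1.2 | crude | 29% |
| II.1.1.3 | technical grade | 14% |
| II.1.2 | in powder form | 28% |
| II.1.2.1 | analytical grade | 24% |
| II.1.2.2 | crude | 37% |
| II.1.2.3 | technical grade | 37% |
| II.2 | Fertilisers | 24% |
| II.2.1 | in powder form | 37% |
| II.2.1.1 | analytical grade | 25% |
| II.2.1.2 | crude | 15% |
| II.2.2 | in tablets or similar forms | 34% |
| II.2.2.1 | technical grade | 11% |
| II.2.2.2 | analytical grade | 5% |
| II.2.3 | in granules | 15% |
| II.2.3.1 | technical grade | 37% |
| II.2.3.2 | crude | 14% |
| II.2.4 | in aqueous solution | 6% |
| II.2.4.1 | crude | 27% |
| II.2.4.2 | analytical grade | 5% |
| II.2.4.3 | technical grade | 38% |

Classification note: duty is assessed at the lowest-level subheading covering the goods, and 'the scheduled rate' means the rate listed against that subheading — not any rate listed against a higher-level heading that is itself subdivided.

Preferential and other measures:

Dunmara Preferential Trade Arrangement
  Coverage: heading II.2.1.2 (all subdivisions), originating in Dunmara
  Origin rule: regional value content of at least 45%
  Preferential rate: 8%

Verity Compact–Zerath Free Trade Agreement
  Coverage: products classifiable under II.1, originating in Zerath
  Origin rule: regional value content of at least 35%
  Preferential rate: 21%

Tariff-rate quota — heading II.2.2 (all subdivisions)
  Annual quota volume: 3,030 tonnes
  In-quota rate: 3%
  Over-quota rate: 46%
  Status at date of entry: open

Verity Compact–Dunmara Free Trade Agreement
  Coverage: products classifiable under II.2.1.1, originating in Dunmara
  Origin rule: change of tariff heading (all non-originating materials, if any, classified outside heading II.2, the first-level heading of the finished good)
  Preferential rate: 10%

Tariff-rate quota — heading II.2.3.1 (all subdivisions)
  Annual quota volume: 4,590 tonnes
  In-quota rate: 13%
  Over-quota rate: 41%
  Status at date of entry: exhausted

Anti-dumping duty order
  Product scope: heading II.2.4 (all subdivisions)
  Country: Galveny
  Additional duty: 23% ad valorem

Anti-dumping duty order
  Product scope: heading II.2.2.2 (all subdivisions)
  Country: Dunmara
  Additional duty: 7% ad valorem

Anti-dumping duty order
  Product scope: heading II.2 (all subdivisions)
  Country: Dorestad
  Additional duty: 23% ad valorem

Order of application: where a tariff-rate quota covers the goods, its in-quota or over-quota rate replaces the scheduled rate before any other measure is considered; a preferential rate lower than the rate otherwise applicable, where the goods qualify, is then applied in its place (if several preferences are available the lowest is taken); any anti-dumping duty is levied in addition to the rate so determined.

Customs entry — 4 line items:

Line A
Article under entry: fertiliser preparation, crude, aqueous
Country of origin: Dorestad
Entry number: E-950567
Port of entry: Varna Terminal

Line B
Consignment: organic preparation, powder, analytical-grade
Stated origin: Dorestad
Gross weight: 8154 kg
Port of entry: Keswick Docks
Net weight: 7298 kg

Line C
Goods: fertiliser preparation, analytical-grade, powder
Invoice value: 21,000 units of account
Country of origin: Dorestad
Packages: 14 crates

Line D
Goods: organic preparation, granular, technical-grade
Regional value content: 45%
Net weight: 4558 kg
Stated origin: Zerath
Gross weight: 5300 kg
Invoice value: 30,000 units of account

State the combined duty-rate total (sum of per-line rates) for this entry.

Line A: fertiliser → II.2; aqueous → II.2.4; crude → II.2.4.1. Scheduled 27%. anti-dumping (Dorestad, II.2): +23%; total 27% + 23% = 50%. → 50%.
Line B: organic → II.1; powder → II.1.2; analytical-grade → II.1.2.1. Scheduled 24%. No special measure applies. → 24%.
Line C: fertiliser → II.2; powder → II.2.1; analytical-grade → II.2.1.1. Scheduled 25%. anti-dumping (Dorestad, II.2): +23%; total 25% + 23% = 48%. → 48%.
Line D: organic → II.1; granular → II.1.1; technical-grade → II.1.1.3. Scheduled 14%. Zerath agreement on II.1: RVC ≥ 35% → 21% available; preference 21% not lower than 14% → no reduction. → 14%.
Sum: 50% + 24% + 48% + 14% = 136%.

136%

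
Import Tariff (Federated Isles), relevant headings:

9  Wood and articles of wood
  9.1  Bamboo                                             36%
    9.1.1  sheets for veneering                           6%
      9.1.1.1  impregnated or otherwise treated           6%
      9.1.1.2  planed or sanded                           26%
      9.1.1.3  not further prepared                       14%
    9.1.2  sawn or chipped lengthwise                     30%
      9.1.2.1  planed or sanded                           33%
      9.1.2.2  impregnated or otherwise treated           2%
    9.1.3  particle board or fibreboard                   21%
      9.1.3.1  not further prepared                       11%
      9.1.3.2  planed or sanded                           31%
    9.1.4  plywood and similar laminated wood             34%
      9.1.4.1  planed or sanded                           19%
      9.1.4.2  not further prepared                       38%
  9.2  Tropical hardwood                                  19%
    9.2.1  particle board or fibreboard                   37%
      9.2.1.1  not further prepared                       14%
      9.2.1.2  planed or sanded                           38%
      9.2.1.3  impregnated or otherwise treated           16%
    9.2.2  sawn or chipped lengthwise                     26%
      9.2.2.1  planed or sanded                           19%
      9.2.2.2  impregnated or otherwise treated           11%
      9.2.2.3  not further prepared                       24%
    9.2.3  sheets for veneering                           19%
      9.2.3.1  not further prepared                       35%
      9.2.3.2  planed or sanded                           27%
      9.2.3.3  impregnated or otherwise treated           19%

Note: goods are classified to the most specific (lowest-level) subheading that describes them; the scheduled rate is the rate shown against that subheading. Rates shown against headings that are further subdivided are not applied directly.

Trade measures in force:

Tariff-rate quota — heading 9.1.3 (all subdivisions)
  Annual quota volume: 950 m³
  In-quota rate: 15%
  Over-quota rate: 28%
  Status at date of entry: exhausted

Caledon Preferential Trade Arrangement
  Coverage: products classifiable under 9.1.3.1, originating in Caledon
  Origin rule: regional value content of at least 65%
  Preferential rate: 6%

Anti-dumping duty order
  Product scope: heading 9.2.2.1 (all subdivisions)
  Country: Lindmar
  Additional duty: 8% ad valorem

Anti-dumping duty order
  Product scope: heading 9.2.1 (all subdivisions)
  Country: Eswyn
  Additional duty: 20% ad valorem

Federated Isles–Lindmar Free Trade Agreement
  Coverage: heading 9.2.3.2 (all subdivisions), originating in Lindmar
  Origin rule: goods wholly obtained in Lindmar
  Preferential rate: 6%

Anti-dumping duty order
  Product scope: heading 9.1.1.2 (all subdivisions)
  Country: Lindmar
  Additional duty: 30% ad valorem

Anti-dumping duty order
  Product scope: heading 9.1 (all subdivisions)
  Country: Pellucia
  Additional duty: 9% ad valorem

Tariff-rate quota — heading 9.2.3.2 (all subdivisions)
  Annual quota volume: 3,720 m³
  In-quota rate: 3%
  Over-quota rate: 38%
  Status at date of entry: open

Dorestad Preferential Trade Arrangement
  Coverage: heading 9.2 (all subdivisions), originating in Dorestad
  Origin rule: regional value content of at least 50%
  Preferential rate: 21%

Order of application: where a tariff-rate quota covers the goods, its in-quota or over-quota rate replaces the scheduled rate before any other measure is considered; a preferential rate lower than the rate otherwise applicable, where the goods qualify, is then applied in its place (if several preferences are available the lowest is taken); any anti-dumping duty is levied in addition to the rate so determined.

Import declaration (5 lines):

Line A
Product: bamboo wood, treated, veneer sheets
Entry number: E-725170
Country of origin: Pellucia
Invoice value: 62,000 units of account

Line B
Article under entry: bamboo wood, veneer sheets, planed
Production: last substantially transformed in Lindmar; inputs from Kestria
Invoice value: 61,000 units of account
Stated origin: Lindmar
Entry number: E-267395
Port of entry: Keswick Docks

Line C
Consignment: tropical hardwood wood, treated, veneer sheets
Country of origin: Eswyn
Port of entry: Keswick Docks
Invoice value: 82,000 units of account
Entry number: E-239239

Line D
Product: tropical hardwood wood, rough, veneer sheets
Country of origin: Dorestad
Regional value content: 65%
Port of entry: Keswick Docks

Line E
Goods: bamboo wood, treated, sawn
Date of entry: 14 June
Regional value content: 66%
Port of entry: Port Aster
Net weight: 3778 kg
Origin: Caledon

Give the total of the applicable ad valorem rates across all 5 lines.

113%

Line A: bamboo → 9.1; veneer sheets → 9.1.1; treated → 9.1.1.1. Scheduled 6%. anti-dumping (Pellucia, 9.1): +9%; total 6% + 9% = 15%. → 15%.
Line B: bamboo → 9.1; veneer sheets → 9.1.1; planed → 9.1.1.2. Scheduled 26%. Lindmar agreement on 9.2.3.2: 9.1.1.2 not covered; anti-dumping (Lindmar, 9.1.1.2): +30%; total 26% + 30% = 56%. → 56%.
Line C: tropical hardwood → 9.2; veneer sheets → 9.2.3; treated → 9.2.3.3. Scheduled 19%. No special measure applies. → 19%.
Line D: tropical hardwood → 9.2; veneer sheets → 9.2.3; rough → 9.2.3.1. Scheduled 35%. Dorestad agreement on 9.2: RVC ≥ 50% → 21% available; preferential 21%. → 21%.
Line E: bamboo → 9.1; sawn → 9.1.2; treated → 9.1.2.2. Scheduled 2%. Caledon agreement on 9.1.3.1: 9.1.2.2 not covered. → 2%.
Sum: 15% + 56% + 19% + 21% + 2% = 113%.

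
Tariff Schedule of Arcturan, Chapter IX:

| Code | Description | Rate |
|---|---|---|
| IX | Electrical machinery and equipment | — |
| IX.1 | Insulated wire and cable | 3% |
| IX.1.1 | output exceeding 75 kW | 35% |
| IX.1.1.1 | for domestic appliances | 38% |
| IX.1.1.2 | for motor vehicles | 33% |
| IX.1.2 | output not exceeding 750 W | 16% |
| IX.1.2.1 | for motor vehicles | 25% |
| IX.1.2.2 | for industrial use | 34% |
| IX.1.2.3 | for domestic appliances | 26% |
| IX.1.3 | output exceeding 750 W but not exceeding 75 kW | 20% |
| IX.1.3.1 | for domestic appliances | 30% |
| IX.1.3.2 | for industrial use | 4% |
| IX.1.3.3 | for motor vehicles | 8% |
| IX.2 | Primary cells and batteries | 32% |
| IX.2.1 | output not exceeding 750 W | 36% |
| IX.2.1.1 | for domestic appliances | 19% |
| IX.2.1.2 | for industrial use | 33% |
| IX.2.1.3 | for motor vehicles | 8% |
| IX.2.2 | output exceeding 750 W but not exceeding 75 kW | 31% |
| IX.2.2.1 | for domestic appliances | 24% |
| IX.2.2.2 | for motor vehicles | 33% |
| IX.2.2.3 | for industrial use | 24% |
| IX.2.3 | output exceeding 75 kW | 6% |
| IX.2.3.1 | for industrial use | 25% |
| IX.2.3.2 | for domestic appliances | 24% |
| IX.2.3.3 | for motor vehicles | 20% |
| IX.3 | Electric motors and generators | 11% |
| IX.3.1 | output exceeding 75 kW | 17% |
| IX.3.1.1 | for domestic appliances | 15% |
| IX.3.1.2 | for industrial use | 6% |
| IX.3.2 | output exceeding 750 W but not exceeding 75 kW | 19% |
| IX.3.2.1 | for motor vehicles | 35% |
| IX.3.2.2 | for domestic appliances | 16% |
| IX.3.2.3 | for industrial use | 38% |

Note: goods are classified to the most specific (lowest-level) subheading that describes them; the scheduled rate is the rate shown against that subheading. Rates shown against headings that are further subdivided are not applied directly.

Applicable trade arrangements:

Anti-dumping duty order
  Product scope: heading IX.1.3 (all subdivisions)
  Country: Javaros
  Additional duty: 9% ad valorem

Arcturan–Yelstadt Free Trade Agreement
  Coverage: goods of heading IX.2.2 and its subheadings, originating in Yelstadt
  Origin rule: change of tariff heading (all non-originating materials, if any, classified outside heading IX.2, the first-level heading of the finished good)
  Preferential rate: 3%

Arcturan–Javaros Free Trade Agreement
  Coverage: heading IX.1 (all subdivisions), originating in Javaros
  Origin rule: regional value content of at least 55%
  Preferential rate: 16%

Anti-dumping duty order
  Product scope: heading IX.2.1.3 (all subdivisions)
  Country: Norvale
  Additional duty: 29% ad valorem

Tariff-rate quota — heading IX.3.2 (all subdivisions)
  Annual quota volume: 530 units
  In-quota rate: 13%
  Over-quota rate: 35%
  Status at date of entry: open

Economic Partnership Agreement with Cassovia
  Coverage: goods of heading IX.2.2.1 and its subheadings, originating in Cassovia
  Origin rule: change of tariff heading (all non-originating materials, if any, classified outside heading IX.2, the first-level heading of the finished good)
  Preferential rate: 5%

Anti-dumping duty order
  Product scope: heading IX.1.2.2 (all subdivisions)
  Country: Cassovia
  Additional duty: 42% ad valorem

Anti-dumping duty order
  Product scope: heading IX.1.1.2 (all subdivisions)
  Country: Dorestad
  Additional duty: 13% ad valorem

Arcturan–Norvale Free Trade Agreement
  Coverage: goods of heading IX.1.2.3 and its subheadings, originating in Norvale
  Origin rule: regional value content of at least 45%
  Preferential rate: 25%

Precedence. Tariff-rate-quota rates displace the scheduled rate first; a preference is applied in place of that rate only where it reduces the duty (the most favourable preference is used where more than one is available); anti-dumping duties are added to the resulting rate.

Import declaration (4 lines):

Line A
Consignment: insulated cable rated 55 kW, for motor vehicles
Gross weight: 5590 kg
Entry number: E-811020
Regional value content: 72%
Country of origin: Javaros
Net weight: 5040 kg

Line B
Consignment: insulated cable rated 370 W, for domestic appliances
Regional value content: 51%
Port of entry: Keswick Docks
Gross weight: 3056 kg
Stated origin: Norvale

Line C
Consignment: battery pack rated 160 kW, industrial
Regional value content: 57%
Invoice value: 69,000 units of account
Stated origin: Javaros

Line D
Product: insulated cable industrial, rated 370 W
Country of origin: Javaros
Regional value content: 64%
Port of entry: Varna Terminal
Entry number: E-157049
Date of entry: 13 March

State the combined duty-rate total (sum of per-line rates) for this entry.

Line A: insulated cable → IX.1; rated 55 kW → IX.1.3; for motor vehicles → IX.1.3.3. Scheduled 8%. Javaros agreement on IX.1: RVC ≥ 55% → 16% available; preference 16% not lower than 8% → no reduction; anti-dumping (Javaros, IX.1.3): +9%; total 8% + 9% = 17%. → 17%.
Line B: insulated cable → IX.1; rated 370 W → IX.1.2; for domestic appliances → IX.1.2.3. Scheduled 26%. Norvale agreement on IX.1.2.3: RVC ≥ 45% → 25% available; preferential 25%. → 25%.
Line C: battery pack → IX.2; rated 160 kW → IX.2.3; industrial → IX.2.3.1. Scheduled 25%. Javaros agreement on IX.1: IX.2.3.1 not covered. → 25%.
Line D: insulated cable → IX.1; rated 370 W → IX.1.2; industrial → IX.1.2.2. Scheduled 34%. Javaros agreement on IX.1: RVC ≥ 55% → 16% available; preferential 16%. → 16%.
Sum: 17% + 25% + 25% + 16% = 83%.

83%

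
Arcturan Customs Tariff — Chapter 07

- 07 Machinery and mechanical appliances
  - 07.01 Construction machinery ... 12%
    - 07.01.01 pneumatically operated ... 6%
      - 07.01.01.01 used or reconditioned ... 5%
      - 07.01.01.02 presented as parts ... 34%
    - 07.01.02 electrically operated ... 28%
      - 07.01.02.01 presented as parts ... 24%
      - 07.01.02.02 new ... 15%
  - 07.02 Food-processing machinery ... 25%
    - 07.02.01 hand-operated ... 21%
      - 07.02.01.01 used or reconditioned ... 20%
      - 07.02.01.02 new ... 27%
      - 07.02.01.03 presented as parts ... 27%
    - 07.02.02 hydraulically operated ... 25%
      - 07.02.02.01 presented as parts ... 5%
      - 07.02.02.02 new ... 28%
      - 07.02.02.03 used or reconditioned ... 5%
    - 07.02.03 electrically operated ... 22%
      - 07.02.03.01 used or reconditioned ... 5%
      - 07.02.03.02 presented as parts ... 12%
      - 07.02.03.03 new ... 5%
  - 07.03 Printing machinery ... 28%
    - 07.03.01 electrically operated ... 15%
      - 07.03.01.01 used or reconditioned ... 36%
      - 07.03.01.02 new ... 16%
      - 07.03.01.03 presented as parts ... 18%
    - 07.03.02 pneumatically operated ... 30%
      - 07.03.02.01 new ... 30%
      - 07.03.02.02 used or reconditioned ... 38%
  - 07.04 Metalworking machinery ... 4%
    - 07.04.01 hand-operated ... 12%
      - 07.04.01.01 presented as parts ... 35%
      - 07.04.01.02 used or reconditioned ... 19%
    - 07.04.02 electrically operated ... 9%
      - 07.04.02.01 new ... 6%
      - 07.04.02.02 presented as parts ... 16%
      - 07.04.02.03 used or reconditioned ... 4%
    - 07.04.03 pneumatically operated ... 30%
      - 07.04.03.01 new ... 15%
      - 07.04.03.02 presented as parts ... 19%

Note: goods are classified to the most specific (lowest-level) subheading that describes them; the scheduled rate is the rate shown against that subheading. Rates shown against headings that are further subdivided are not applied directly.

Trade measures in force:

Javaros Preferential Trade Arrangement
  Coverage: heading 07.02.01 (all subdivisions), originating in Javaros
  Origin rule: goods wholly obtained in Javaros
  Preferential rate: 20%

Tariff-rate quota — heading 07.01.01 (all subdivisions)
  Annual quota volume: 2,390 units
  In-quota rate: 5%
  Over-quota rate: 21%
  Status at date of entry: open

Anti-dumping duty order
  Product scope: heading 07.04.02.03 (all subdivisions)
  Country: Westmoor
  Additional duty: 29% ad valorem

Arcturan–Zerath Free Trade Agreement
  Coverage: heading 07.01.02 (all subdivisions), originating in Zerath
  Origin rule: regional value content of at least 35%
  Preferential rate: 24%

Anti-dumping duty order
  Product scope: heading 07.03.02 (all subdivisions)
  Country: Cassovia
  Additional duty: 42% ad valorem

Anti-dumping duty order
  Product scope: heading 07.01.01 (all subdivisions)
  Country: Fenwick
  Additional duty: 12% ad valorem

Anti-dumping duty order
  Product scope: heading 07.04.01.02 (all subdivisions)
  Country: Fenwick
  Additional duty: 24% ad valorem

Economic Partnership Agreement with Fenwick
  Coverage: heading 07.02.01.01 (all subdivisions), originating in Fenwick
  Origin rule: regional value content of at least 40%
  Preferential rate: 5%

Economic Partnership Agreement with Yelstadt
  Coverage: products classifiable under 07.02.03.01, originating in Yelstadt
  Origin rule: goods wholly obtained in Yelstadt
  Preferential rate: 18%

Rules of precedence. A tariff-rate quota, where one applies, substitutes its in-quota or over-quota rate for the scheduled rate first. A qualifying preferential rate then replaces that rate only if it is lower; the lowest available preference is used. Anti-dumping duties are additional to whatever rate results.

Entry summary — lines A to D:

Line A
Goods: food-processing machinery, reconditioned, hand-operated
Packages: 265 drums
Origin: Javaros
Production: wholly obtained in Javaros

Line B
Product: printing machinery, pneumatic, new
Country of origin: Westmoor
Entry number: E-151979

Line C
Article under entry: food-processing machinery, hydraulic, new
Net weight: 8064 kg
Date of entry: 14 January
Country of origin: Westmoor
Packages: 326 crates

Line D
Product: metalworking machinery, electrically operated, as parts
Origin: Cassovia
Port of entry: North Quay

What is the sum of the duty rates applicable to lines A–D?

94%

Line A: food-processing → 07.02; hand-operated → 07.02.01; reconditioned → 07.02.01.01. Scheduled 20%. Javaros agreement on 07.02.01: wholly obtained → 20% available; preference 20% not lower than 20% → no reduction. → 20%.
Line B: printing → 07.03; pneumatic → 07.03.02; new → 07.03.02.01. Scheduled 30%. No special measure applies. → 30%.
Line C: food-processing → 07.02; hydraulic → 07.02.02; new → 07.02.02.02. Scheduled 28%. No special measure applies. → 28%.
Line D: metalworking → 07.04; electrically operated → 07.04.02; as parts → 07.04.02.02. Scheduled 16%. No special measure applies. → 16%.
Sum: 20% + 30% + 28% + 16% = 94%.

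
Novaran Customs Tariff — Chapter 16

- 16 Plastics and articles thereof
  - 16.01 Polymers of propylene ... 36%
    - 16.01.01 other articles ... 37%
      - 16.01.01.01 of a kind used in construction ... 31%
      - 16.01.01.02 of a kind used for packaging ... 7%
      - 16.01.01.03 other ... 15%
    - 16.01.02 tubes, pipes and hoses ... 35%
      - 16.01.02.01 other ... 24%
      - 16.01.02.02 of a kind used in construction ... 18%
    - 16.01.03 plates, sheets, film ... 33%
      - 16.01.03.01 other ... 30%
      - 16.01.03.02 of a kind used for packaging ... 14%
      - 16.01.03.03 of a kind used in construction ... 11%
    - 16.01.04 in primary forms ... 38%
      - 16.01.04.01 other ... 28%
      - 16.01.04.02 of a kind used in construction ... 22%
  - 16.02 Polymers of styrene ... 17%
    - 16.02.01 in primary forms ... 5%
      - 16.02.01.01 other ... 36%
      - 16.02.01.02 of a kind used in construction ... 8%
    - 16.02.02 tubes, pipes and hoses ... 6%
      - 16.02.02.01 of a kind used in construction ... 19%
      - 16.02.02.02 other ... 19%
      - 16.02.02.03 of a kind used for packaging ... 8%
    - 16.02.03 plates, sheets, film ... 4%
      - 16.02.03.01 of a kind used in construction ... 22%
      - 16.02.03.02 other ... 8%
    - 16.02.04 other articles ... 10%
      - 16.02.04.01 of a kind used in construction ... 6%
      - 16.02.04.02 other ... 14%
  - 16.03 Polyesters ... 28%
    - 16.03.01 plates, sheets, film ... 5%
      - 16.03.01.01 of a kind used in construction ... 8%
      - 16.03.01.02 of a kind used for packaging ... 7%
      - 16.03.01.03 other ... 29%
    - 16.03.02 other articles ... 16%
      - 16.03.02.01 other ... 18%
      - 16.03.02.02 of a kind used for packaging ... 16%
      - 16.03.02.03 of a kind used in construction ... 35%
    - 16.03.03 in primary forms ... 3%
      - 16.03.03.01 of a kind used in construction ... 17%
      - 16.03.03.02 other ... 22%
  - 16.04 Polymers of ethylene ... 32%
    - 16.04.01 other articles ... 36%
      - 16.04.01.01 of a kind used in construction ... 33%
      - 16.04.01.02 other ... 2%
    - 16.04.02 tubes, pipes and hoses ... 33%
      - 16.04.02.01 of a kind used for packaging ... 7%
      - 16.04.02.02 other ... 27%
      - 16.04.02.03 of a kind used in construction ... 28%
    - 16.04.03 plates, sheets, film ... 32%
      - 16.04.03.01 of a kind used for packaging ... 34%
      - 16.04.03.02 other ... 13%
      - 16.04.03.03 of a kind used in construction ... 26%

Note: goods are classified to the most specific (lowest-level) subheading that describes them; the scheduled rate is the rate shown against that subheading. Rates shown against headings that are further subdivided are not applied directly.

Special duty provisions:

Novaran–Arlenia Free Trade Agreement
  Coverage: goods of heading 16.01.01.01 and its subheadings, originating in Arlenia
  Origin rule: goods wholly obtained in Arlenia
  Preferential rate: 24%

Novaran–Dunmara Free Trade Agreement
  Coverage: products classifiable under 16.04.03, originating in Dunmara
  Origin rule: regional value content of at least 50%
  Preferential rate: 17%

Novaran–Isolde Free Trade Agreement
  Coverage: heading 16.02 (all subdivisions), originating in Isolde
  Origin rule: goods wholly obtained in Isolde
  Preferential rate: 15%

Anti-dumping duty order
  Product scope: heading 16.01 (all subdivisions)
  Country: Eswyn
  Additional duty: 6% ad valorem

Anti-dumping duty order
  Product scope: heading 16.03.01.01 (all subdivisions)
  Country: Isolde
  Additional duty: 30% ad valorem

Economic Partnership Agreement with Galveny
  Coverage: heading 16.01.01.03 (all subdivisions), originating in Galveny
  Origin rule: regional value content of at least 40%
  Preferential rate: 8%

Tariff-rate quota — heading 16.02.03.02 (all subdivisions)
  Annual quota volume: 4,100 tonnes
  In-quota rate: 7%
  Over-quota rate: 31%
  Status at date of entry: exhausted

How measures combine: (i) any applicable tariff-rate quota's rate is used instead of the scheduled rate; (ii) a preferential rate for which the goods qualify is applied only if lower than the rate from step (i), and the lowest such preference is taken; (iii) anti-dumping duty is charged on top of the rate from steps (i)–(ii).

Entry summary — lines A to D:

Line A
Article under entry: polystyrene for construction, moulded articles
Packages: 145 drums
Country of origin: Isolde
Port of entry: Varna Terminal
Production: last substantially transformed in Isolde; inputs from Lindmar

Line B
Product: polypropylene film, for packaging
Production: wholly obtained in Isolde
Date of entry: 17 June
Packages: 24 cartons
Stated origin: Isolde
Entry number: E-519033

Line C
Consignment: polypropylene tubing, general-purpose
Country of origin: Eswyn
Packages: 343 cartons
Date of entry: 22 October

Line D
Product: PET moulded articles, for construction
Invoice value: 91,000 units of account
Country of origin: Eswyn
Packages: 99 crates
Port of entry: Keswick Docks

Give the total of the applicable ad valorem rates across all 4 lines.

Line A: polystyrene → 16.02; moulded articles → 16.02.04; for construction → 16.02.04.01. Scheduled 6%. Isolde agreement on 16.02: not wholly obtained. → 6%.
Line B: polypropylene → 16.01; film → 16.01.03; for packaging → 16.01.03.02. Scheduled 14%. Isolde agreement on 16.02: 16.01.03.02 not covered. → 14%.
Line C: polypropylene → 16.01; tubing → 16.01.02; general-purpose → 16.01.02.01. Scheduled 24%. anti-dumping (Eswyn, 16.01): +6%; total 24% + 6% = 30%. → 30%.
Line D: PET → 16.03; moulded articles → 16.03.02; for construction → 16.03.02.03. Scheduled 35%. No special measure applies. → 35%.
Sum: 6% + 14% + 30% + 35% = 85%.

85%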